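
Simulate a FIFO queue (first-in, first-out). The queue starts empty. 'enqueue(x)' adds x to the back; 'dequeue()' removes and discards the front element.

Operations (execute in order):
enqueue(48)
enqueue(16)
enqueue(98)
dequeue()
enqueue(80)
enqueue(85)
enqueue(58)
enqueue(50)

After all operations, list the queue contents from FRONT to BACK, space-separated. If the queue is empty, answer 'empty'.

Answer: 16 98 80 85 58 50

Derivation:
enqueue(48): [48]
enqueue(16): [48, 16]
enqueue(98): [48, 16, 98]
dequeue(): [16, 98]
enqueue(80): [16, 98, 80]
enqueue(85): [16, 98, 80, 85]
enqueue(58): [16, 98, 80, 85, 58]
enqueue(50): [16, 98, 80, 85, 58, 50]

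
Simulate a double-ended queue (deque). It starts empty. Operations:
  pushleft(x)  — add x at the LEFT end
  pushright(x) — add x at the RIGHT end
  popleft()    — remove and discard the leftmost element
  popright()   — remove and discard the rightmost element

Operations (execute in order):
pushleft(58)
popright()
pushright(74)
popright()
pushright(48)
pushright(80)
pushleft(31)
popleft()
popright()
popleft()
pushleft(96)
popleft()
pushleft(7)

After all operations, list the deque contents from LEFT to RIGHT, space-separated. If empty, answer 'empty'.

Answer: 7

Derivation:
pushleft(58): [58]
popright(): []
pushright(74): [74]
popright(): []
pushright(48): [48]
pushright(80): [48, 80]
pushleft(31): [31, 48, 80]
popleft(): [48, 80]
popright(): [48]
popleft(): []
pushleft(96): [96]
popleft(): []
pushleft(7): [7]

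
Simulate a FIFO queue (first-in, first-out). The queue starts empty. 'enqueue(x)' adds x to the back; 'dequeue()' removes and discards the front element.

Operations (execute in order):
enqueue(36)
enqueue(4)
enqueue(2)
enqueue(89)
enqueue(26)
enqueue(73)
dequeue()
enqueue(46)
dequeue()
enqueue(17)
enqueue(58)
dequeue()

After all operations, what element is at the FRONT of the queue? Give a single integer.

Answer: 89

Derivation:
enqueue(36): queue = [36]
enqueue(4): queue = [36, 4]
enqueue(2): queue = [36, 4, 2]
enqueue(89): queue = [36, 4, 2, 89]
enqueue(26): queue = [36, 4, 2, 89, 26]
enqueue(73): queue = [36, 4, 2, 89, 26, 73]
dequeue(): queue = [4, 2, 89, 26, 73]
enqueue(46): queue = [4, 2, 89, 26, 73, 46]
dequeue(): queue = [2, 89, 26, 73, 46]
enqueue(17): queue = [2, 89, 26, 73, 46, 17]
enqueue(58): queue = [2, 89, 26, 73, 46, 17, 58]
dequeue(): queue = [89, 26, 73, 46, 17, 58]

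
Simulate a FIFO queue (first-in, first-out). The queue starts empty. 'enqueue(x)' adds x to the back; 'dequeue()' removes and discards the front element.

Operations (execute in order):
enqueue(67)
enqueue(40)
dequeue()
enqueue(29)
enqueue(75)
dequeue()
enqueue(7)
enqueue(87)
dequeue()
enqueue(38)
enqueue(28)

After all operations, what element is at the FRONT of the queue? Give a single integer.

Answer: 75

Derivation:
enqueue(67): queue = [67]
enqueue(40): queue = [67, 40]
dequeue(): queue = [40]
enqueue(29): queue = [40, 29]
enqueue(75): queue = [40, 29, 75]
dequeue(): queue = [29, 75]
enqueue(7): queue = [29, 75, 7]
enqueue(87): queue = [29, 75, 7, 87]
dequeue(): queue = [75, 7, 87]
enqueue(38): queue = [75, 7, 87, 38]
enqueue(28): queue = [75, 7, 87, 38, 28]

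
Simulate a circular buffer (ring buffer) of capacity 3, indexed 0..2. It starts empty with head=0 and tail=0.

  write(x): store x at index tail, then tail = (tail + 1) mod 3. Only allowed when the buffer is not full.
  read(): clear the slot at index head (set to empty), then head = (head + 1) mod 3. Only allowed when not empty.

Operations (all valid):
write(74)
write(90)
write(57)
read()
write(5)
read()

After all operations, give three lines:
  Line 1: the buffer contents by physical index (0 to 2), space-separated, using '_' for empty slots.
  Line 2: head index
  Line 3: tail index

Answer: 5 _ 57
2
1

Derivation:
write(74): buf=[74 _ _], head=0, tail=1, size=1
write(90): buf=[74 90 _], head=0, tail=2, size=2
write(57): buf=[74 90 57], head=0, tail=0, size=3
read(): buf=[_ 90 57], head=1, tail=0, size=2
write(5): buf=[5 90 57], head=1, tail=1, size=3
read(): buf=[5 _ 57], head=2, tail=1, size=2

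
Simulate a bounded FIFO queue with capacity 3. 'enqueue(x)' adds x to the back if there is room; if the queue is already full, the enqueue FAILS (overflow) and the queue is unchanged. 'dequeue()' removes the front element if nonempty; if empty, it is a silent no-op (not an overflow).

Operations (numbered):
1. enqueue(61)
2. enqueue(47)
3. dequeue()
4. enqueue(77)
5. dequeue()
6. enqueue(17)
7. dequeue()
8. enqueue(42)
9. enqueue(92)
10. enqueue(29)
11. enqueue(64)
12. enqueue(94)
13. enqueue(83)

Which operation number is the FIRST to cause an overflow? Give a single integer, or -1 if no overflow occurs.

Answer: 10

Derivation:
1. enqueue(61): size=1
2. enqueue(47): size=2
3. dequeue(): size=1
4. enqueue(77): size=2
5. dequeue(): size=1
6. enqueue(17): size=2
7. dequeue(): size=1
8. enqueue(42): size=2
9. enqueue(92): size=3
10. enqueue(29): size=3=cap → OVERFLOW (fail)
11. enqueue(64): size=3=cap → OVERFLOW (fail)
12. enqueue(94): size=3=cap → OVERFLOW (fail)
13. enqueue(83): size=3=cap → OVERFLOW (fail)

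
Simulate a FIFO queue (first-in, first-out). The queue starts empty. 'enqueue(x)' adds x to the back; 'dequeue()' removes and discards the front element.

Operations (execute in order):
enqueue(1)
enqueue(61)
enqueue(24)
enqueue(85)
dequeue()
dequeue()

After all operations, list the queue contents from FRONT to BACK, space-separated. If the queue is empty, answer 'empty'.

enqueue(1): [1]
enqueue(61): [1, 61]
enqueue(24): [1, 61, 24]
enqueue(85): [1, 61, 24, 85]
dequeue(): [61, 24, 85]
dequeue(): [24, 85]

Answer: 24 85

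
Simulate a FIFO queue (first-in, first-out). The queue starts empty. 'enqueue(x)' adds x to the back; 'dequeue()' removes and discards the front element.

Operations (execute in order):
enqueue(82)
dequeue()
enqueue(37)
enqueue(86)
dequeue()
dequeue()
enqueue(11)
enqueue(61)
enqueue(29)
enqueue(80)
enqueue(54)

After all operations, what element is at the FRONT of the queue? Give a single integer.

Answer: 11

Derivation:
enqueue(82): queue = [82]
dequeue(): queue = []
enqueue(37): queue = [37]
enqueue(86): queue = [37, 86]
dequeue(): queue = [86]
dequeue(): queue = []
enqueue(11): queue = [11]
enqueue(61): queue = [11, 61]
enqueue(29): queue = [11, 61, 29]
enqueue(80): queue = [11, 61, 29, 80]
enqueue(54): queue = [11, 61, 29, 80, 54]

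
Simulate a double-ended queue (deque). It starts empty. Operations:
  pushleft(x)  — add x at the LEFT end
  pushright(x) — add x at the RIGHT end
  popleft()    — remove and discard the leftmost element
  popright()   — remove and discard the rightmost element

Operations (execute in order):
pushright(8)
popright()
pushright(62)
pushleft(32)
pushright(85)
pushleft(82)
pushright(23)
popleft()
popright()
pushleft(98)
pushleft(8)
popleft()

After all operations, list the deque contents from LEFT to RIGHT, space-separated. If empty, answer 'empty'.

pushright(8): [8]
popright(): []
pushright(62): [62]
pushleft(32): [32, 62]
pushright(85): [32, 62, 85]
pushleft(82): [82, 32, 62, 85]
pushright(23): [82, 32, 62, 85, 23]
popleft(): [32, 62, 85, 23]
popright(): [32, 62, 85]
pushleft(98): [98, 32, 62, 85]
pushleft(8): [8, 98, 32, 62, 85]
popleft(): [98, 32, 62, 85]

Answer: 98 32 62 85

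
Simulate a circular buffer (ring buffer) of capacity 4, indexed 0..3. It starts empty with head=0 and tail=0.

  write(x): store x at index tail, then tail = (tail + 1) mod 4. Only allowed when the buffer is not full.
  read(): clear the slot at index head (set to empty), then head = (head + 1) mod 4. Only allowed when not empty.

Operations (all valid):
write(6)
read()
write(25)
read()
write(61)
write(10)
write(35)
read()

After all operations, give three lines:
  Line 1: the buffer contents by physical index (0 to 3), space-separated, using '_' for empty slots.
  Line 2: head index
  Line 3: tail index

Answer: 35 _ _ 10
3
1

Derivation:
write(6): buf=[6 _ _ _], head=0, tail=1, size=1
read(): buf=[_ _ _ _], head=1, tail=1, size=0
write(25): buf=[_ 25 _ _], head=1, tail=2, size=1
read(): buf=[_ _ _ _], head=2, tail=2, size=0
write(61): buf=[_ _ 61 _], head=2, tail=3, size=1
write(10): buf=[_ _ 61 10], head=2, tail=0, size=2
write(35): buf=[35 _ 61 10], head=2, tail=1, size=3
read(): buf=[35 _ _ 10], head=3, tail=1, size=2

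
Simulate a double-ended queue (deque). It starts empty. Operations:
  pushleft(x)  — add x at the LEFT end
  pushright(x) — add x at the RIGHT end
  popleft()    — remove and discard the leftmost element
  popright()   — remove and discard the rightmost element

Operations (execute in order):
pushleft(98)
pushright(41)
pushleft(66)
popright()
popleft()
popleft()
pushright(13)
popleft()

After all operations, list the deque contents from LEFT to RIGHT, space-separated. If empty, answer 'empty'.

pushleft(98): [98]
pushright(41): [98, 41]
pushleft(66): [66, 98, 41]
popright(): [66, 98]
popleft(): [98]
popleft(): []
pushright(13): [13]
popleft(): []

Answer: empty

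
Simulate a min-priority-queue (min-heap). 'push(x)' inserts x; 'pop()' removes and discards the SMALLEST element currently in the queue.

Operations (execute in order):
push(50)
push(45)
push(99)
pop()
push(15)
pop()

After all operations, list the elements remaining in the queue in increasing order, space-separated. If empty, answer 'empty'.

push(50): heap contents = [50]
push(45): heap contents = [45, 50]
push(99): heap contents = [45, 50, 99]
pop() → 45: heap contents = [50, 99]
push(15): heap contents = [15, 50, 99]
pop() → 15: heap contents = [50, 99]

Answer: 50 99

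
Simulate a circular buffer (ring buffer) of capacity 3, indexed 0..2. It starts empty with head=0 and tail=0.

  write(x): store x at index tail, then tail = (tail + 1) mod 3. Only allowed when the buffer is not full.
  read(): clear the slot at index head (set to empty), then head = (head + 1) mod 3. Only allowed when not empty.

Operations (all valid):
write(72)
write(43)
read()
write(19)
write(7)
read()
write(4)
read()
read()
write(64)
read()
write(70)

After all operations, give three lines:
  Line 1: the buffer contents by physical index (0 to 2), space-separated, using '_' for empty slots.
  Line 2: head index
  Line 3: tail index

write(72): buf=[72 _ _], head=0, tail=1, size=1
write(43): buf=[72 43 _], head=0, tail=2, size=2
read(): buf=[_ 43 _], head=1, tail=2, size=1
write(19): buf=[_ 43 19], head=1, tail=0, size=2
write(7): buf=[7 43 19], head=1, tail=1, size=3
read(): buf=[7 _ 19], head=2, tail=1, size=2
write(4): buf=[7 4 19], head=2, tail=2, size=3
read(): buf=[7 4 _], head=0, tail=2, size=2
read(): buf=[_ 4 _], head=1, tail=2, size=1
write(64): buf=[_ 4 64], head=1, tail=0, size=2
read(): buf=[_ _ 64], head=2, tail=0, size=1
write(70): buf=[70 _ 64], head=2, tail=1, size=2

Answer: 70 _ 64
2
1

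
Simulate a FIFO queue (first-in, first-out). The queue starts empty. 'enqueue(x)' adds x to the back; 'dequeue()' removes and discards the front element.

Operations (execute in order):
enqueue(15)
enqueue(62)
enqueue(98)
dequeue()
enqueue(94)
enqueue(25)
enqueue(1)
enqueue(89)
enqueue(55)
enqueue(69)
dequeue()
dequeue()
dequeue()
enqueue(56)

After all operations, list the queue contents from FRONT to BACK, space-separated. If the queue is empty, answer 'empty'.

Answer: 25 1 89 55 69 56

Derivation:
enqueue(15): [15]
enqueue(62): [15, 62]
enqueue(98): [15, 62, 98]
dequeue(): [62, 98]
enqueue(94): [62, 98, 94]
enqueue(25): [62, 98, 94, 25]
enqueue(1): [62, 98, 94, 25, 1]
enqueue(89): [62, 98, 94, 25, 1, 89]
enqueue(55): [62, 98, 94, 25, 1, 89, 55]
enqueue(69): [62, 98, 94, 25, 1, 89, 55, 69]
dequeue(): [98, 94, 25, 1, 89, 55, 69]
dequeue(): [94, 25, 1, 89, 55, 69]
dequeue(): [25, 1, 89, 55, 69]
enqueue(56): [25, 1, 89, 55, 69, 56]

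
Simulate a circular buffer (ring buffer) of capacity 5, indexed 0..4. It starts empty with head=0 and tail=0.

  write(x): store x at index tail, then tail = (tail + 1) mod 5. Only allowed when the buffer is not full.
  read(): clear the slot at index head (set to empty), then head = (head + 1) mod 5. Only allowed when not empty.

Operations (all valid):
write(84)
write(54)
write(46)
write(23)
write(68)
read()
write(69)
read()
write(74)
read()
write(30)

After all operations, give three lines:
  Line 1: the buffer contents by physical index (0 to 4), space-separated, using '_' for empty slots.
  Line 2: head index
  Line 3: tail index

write(84): buf=[84 _ _ _ _], head=0, tail=1, size=1
write(54): buf=[84 54 _ _ _], head=0, tail=2, size=2
write(46): buf=[84 54 46 _ _], head=0, tail=3, size=3
write(23): buf=[84 54 46 23 _], head=0, tail=4, size=4
write(68): buf=[84 54 46 23 68], head=0, tail=0, size=5
read(): buf=[_ 54 46 23 68], head=1, tail=0, size=4
write(69): buf=[69 54 46 23 68], head=1, tail=1, size=5
read(): buf=[69 _ 46 23 68], head=2, tail=1, size=4
write(74): buf=[69 74 46 23 68], head=2, tail=2, size=5
read(): buf=[69 74 _ 23 68], head=3, tail=2, size=4
write(30): buf=[69 74 30 23 68], head=3, tail=3, size=5

Answer: 69 74 30 23 68
3
3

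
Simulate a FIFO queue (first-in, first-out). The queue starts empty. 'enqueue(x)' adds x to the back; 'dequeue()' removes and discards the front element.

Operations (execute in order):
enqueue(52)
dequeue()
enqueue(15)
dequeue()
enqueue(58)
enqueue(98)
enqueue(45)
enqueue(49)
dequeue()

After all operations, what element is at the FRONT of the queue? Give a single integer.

enqueue(52): queue = [52]
dequeue(): queue = []
enqueue(15): queue = [15]
dequeue(): queue = []
enqueue(58): queue = [58]
enqueue(98): queue = [58, 98]
enqueue(45): queue = [58, 98, 45]
enqueue(49): queue = [58, 98, 45, 49]
dequeue(): queue = [98, 45, 49]

Answer: 98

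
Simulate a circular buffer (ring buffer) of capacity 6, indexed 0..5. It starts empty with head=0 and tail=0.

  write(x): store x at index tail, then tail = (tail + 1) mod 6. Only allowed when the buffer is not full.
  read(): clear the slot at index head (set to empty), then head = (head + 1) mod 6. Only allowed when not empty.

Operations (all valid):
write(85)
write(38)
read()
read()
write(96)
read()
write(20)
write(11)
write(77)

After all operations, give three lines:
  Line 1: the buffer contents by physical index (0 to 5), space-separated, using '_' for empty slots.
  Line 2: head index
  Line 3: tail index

write(85): buf=[85 _ _ _ _ _], head=0, tail=1, size=1
write(38): buf=[85 38 _ _ _ _], head=0, tail=2, size=2
read(): buf=[_ 38 _ _ _ _], head=1, tail=2, size=1
read(): buf=[_ _ _ _ _ _], head=2, tail=2, size=0
write(96): buf=[_ _ 96 _ _ _], head=2, tail=3, size=1
read(): buf=[_ _ _ _ _ _], head=3, tail=3, size=0
write(20): buf=[_ _ _ 20 _ _], head=3, tail=4, size=1
write(11): buf=[_ _ _ 20 11 _], head=3, tail=5, size=2
write(77): buf=[_ _ _ 20 11 77], head=3, tail=0, size=3

Answer: _ _ _ 20 11 77
3
0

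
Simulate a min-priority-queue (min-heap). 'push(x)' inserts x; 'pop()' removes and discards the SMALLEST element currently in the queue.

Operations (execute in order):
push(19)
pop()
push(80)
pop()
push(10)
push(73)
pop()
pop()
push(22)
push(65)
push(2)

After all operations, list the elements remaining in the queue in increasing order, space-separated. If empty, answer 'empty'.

Answer: 2 22 65

Derivation:
push(19): heap contents = [19]
pop() → 19: heap contents = []
push(80): heap contents = [80]
pop() → 80: heap contents = []
push(10): heap contents = [10]
push(73): heap contents = [10, 73]
pop() → 10: heap contents = [73]
pop() → 73: heap contents = []
push(22): heap contents = [22]
push(65): heap contents = [22, 65]
push(2): heap contents = [2, 22, 65]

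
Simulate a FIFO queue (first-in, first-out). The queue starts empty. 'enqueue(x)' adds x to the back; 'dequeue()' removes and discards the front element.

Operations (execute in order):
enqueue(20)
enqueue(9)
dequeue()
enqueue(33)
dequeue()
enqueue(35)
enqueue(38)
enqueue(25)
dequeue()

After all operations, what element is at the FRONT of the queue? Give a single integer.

enqueue(20): queue = [20]
enqueue(9): queue = [20, 9]
dequeue(): queue = [9]
enqueue(33): queue = [9, 33]
dequeue(): queue = [33]
enqueue(35): queue = [33, 35]
enqueue(38): queue = [33, 35, 38]
enqueue(25): queue = [33, 35, 38, 25]
dequeue(): queue = [35, 38, 25]

Answer: 35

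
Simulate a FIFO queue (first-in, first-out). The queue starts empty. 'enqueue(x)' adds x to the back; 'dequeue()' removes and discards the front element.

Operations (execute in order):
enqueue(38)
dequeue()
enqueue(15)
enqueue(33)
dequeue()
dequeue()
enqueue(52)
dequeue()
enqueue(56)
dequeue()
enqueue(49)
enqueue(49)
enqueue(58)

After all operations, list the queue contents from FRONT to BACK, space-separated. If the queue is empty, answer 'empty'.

enqueue(38): [38]
dequeue(): []
enqueue(15): [15]
enqueue(33): [15, 33]
dequeue(): [33]
dequeue(): []
enqueue(52): [52]
dequeue(): []
enqueue(56): [56]
dequeue(): []
enqueue(49): [49]
enqueue(49): [49, 49]
enqueue(58): [49, 49, 58]

Answer: 49 49 58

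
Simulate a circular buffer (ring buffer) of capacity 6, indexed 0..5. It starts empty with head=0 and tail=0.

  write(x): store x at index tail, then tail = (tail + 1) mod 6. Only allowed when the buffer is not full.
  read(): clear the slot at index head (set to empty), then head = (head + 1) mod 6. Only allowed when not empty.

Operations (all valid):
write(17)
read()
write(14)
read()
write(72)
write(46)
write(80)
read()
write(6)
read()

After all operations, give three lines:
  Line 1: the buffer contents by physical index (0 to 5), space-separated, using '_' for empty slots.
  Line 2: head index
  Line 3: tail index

write(17): buf=[17 _ _ _ _ _], head=0, tail=1, size=1
read(): buf=[_ _ _ _ _ _], head=1, tail=1, size=0
write(14): buf=[_ 14 _ _ _ _], head=1, tail=2, size=1
read(): buf=[_ _ _ _ _ _], head=2, tail=2, size=0
write(72): buf=[_ _ 72 _ _ _], head=2, tail=3, size=1
write(46): buf=[_ _ 72 46 _ _], head=2, tail=4, size=2
write(80): buf=[_ _ 72 46 80 _], head=2, tail=5, size=3
read(): buf=[_ _ _ 46 80 _], head=3, tail=5, size=2
write(6): buf=[_ _ _ 46 80 6], head=3, tail=0, size=3
read(): buf=[_ _ _ _ 80 6], head=4, tail=0, size=2

Answer: _ _ _ _ 80 6
4
0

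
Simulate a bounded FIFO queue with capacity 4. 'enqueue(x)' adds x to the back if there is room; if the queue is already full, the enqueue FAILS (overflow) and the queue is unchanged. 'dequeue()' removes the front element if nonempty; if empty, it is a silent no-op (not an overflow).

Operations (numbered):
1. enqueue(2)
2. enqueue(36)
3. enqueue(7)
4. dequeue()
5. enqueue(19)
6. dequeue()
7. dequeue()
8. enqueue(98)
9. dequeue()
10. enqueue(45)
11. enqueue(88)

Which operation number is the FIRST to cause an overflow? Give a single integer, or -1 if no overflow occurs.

1. enqueue(2): size=1
2. enqueue(36): size=2
3. enqueue(7): size=3
4. dequeue(): size=2
5. enqueue(19): size=3
6. dequeue(): size=2
7. dequeue(): size=1
8. enqueue(98): size=2
9. dequeue(): size=1
10. enqueue(45): size=2
11. enqueue(88): size=3

Answer: -1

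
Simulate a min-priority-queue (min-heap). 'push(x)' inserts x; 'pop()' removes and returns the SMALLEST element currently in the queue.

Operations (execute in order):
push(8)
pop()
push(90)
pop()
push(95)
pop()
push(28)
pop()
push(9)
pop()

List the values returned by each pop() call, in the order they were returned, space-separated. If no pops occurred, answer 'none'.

Answer: 8 90 95 28 9

Derivation:
push(8): heap contents = [8]
pop() → 8: heap contents = []
push(90): heap contents = [90]
pop() → 90: heap contents = []
push(95): heap contents = [95]
pop() → 95: heap contents = []
push(28): heap contents = [28]
pop() → 28: heap contents = []
push(9): heap contents = [9]
pop() → 9: heap contents = []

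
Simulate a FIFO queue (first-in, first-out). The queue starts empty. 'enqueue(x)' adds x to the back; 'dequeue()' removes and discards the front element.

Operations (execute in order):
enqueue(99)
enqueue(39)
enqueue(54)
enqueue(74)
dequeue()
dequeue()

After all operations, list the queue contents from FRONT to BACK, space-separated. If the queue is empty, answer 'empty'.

enqueue(99): [99]
enqueue(39): [99, 39]
enqueue(54): [99, 39, 54]
enqueue(74): [99, 39, 54, 74]
dequeue(): [39, 54, 74]
dequeue(): [54, 74]

Answer: 54 74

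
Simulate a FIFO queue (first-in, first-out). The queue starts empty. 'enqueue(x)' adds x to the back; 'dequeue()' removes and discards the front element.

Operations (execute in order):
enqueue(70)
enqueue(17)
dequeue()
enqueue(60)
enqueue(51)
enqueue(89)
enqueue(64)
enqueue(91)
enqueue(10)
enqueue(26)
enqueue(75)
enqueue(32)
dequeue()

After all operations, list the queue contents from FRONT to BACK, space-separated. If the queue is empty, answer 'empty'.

Answer: 60 51 89 64 91 10 26 75 32

Derivation:
enqueue(70): [70]
enqueue(17): [70, 17]
dequeue(): [17]
enqueue(60): [17, 60]
enqueue(51): [17, 60, 51]
enqueue(89): [17, 60, 51, 89]
enqueue(64): [17, 60, 51, 89, 64]
enqueue(91): [17, 60, 51, 89, 64, 91]
enqueue(10): [17, 60, 51, 89, 64, 91, 10]
enqueue(26): [17, 60, 51, 89, 64, 91, 10, 26]
enqueue(75): [17, 60, 51, 89, 64, 91, 10, 26, 75]
enqueue(32): [17, 60, 51, 89, 64, 91, 10, 26, 75, 32]
dequeue(): [60, 51, 89, 64, 91, 10, 26, 75, 32]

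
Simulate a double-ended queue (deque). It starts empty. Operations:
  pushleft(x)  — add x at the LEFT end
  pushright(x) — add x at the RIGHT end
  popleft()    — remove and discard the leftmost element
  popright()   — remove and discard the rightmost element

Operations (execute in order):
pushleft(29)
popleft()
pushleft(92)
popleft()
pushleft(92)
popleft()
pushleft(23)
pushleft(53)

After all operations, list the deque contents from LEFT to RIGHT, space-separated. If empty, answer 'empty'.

Answer: 53 23

Derivation:
pushleft(29): [29]
popleft(): []
pushleft(92): [92]
popleft(): []
pushleft(92): [92]
popleft(): []
pushleft(23): [23]
pushleft(53): [53, 23]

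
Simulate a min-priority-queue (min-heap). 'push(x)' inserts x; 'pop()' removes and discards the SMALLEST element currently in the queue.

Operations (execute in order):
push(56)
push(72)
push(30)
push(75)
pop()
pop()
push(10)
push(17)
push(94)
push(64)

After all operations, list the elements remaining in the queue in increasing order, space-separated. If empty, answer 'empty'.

push(56): heap contents = [56]
push(72): heap contents = [56, 72]
push(30): heap contents = [30, 56, 72]
push(75): heap contents = [30, 56, 72, 75]
pop() → 30: heap contents = [56, 72, 75]
pop() → 56: heap contents = [72, 75]
push(10): heap contents = [10, 72, 75]
push(17): heap contents = [10, 17, 72, 75]
push(94): heap contents = [10, 17, 72, 75, 94]
push(64): heap contents = [10, 17, 64, 72, 75, 94]

Answer: 10 17 64 72 75 94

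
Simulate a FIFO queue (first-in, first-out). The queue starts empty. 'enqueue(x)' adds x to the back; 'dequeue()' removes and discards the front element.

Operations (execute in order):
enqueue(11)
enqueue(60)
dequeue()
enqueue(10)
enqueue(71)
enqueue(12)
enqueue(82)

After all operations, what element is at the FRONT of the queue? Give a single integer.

enqueue(11): queue = [11]
enqueue(60): queue = [11, 60]
dequeue(): queue = [60]
enqueue(10): queue = [60, 10]
enqueue(71): queue = [60, 10, 71]
enqueue(12): queue = [60, 10, 71, 12]
enqueue(82): queue = [60, 10, 71, 12, 82]

Answer: 60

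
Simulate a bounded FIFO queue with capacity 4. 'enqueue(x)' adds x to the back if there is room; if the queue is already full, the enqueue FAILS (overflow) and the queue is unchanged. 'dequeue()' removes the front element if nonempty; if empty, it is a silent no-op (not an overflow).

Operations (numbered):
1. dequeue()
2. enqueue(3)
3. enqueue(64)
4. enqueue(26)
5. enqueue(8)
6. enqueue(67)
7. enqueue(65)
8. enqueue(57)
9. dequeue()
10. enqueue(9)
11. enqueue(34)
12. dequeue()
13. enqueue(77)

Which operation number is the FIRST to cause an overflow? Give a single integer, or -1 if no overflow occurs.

Answer: 6

Derivation:
1. dequeue(): empty, no-op, size=0
2. enqueue(3): size=1
3. enqueue(64): size=2
4. enqueue(26): size=3
5. enqueue(8): size=4
6. enqueue(67): size=4=cap → OVERFLOW (fail)
7. enqueue(65): size=4=cap → OVERFLOW (fail)
8. enqueue(57): size=4=cap → OVERFLOW (fail)
9. dequeue(): size=3
10. enqueue(9): size=4
11. enqueue(34): size=4=cap → OVERFLOW (fail)
12. dequeue(): size=3
13. enqueue(77): size=4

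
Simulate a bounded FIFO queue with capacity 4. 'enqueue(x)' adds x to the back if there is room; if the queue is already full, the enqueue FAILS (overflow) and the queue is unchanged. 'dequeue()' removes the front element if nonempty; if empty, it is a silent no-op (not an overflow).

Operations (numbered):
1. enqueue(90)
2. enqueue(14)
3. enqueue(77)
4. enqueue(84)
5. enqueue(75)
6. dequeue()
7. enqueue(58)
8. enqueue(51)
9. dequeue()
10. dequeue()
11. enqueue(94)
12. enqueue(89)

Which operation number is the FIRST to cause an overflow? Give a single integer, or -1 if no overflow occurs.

1. enqueue(90): size=1
2. enqueue(14): size=2
3. enqueue(77): size=3
4. enqueue(84): size=4
5. enqueue(75): size=4=cap → OVERFLOW (fail)
6. dequeue(): size=3
7. enqueue(58): size=4
8. enqueue(51): size=4=cap → OVERFLOW (fail)
9. dequeue(): size=3
10. dequeue(): size=2
11. enqueue(94): size=3
12. enqueue(89): size=4

Answer: 5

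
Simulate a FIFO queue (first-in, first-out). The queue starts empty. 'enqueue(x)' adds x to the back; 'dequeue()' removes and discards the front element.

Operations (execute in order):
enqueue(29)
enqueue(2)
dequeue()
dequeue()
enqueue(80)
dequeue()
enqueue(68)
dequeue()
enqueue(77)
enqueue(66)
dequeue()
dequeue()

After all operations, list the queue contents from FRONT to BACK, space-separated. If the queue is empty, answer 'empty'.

enqueue(29): [29]
enqueue(2): [29, 2]
dequeue(): [2]
dequeue(): []
enqueue(80): [80]
dequeue(): []
enqueue(68): [68]
dequeue(): []
enqueue(77): [77]
enqueue(66): [77, 66]
dequeue(): [66]
dequeue(): []

Answer: empty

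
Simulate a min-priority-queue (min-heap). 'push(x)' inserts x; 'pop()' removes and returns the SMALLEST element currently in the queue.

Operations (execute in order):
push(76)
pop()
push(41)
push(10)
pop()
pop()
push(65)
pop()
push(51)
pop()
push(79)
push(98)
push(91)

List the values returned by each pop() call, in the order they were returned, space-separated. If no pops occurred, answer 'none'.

push(76): heap contents = [76]
pop() → 76: heap contents = []
push(41): heap contents = [41]
push(10): heap contents = [10, 41]
pop() → 10: heap contents = [41]
pop() → 41: heap contents = []
push(65): heap contents = [65]
pop() → 65: heap contents = []
push(51): heap contents = [51]
pop() → 51: heap contents = []
push(79): heap contents = [79]
push(98): heap contents = [79, 98]
push(91): heap contents = [79, 91, 98]

Answer: 76 10 41 65 51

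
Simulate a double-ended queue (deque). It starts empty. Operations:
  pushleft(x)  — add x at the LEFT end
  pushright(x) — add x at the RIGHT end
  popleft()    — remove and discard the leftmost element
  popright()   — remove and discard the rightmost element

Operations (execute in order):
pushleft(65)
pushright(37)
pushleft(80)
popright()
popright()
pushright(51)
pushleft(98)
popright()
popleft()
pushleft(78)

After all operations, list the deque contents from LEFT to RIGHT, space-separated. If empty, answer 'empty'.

pushleft(65): [65]
pushright(37): [65, 37]
pushleft(80): [80, 65, 37]
popright(): [80, 65]
popright(): [80]
pushright(51): [80, 51]
pushleft(98): [98, 80, 51]
popright(): [98, 80]
popleft(): [80]
pushleft(78): [78, 80]

Answer: 78 80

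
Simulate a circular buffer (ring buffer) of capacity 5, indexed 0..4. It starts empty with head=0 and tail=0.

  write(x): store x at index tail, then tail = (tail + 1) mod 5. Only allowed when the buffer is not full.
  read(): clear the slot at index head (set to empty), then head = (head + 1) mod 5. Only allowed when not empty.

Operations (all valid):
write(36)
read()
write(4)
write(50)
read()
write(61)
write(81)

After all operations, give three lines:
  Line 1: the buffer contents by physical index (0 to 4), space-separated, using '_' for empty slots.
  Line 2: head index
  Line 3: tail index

Answer: _ _ 50 61 81
2
0

Derivation:
write(36): buf=[36 _ _ _ _], head=0, tail=1, size=1
read(): buf=[_ _ _ _ _], head=1, tail=1, size=0
write(4): buf=[_ 4 _ _ _], head=1, tail=2, size=1
write(50): buf=[_ 4 50 _ _], head=1, tail=3, size=2
read(): buf=[_ _ 50 _ _], head=2, tail=3, size=1
write(61): buf=[_ _ 50 61 _], head=2, tail=4, size=2
write(81): buf=[_ _ 50 61 81], head=2, tail=0, size=3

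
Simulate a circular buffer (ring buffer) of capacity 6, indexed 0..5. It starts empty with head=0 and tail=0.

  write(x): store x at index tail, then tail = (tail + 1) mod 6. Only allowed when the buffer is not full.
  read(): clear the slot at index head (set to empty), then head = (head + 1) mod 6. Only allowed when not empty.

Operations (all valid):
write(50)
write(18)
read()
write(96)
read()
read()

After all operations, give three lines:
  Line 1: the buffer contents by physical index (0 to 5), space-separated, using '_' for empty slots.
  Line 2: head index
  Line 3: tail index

Answer: _ _ _ _ _ _
3
3

Derivation:
write(50): buf=[50 _ _ _ _ _], head=0, tail=1, size=1
write(18): buf=[50 18 _ _ _ _], head=0, tail=2, size=2
read(): buf=[_ 18 _ _ _ _], head=1, tail=2, size=1
write(96): buf=[_ 18 96 _ _ _], head=1, tail=3, size=2
read(): buf=[_ _ 96 _ _ _], head=2, tail=3, size=1
read(): buf=[_ _ _ _ _ _], head=3, tail=3, size=0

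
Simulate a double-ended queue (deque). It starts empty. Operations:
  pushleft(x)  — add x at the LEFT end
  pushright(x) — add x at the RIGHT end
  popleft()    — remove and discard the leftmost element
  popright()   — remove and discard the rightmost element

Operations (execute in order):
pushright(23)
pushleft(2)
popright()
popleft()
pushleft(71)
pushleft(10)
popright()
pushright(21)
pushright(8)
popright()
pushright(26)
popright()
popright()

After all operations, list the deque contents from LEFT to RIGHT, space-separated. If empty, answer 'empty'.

Answer: 10

Derivation:
pushright(23): [23]
pushleft(2): [2, 23]
popright(): [2]
popleft(): []
pushleft(71): [71]
pushleft(10): [10, 71]
popright(): [10]
pushright(21): [10, 21]
pushright(8): [10, 21, 8]
popright(): [10, 21]
pushright(26): [10, 21, 26]
popright(): [10, 21]
popright(): [10]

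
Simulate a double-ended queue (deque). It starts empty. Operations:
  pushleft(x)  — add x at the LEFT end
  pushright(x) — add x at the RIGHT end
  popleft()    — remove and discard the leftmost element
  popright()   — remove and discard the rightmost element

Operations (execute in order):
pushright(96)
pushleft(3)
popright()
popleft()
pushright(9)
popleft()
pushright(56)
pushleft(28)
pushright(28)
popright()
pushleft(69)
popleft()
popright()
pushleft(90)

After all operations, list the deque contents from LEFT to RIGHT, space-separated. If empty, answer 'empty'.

Answer: 90 28

Derivation:
pushright(96): [96]
pushleft(3): [3, 96]
popright(): [3]
popleft(): []
pushright(9): [9]
popleft(): []
pushright(56): [56]
pushleft(28): [28, 56]
pushright(28): [28, 56, 28]
popright(): [28, 56]
pushleft(69): [69, 28, 56]
popleft(): [28, 56]
popright(): [28]
pushleft(90): [90, 28]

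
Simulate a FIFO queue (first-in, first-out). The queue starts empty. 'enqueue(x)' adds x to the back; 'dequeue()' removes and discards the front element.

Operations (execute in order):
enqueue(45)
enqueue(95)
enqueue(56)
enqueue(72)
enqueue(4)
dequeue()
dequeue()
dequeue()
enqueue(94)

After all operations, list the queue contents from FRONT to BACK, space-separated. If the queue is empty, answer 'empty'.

Answer: 72 4 94

Derivation:
enqueue(45): [45]
enqueue(95): [45, 95]
enqueue(56): [45, 95, 56]
enqueue(72): [45, 95, 56, 72]
enqueue(4): [45, 95, 56, 72, 4]
dequeue(): [95, 56, 72, 4]
dequeue(): [56, 72, 4]
dequeue(): [72, 4]
enqueue(94): [72, 4, 94]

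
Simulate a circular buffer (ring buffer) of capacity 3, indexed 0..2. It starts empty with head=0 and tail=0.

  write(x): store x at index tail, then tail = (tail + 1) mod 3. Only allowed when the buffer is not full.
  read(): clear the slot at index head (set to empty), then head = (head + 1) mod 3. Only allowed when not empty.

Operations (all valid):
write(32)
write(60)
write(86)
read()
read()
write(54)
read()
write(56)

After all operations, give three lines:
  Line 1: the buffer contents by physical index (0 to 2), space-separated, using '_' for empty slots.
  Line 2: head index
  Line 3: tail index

Answer: 54 56 _
0
2

Derivation:
write(32): buf=[32 _ _], head=0, tail=1, size=1
write(60): buf=[32 60 _], head=0, tail=2, size=2
write(86): buf=[32 60 86], head=0, tail=0, size=3
read(): buf=[_ 60 86], head=1, tail=0, size=2
read(): buf=[_ _ 86], head=2, tail=0, size=1
write(54): buf=[54 _ 86], head=2, tail=1, size=2
read(): buf=[54 _ _], head=0, tail=1, size=1
write(56): buf=[54 56 _], head=0, tail=2, size=2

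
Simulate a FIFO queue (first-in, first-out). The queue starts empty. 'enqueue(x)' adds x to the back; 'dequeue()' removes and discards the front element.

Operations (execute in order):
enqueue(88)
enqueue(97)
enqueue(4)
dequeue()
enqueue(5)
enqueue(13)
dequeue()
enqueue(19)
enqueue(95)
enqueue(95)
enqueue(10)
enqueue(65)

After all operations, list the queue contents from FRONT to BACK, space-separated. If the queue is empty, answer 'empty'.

Answer: 4 5 13 19 95 95 10 65

Derivation:
enqueue(88): [88]
enqueue(97): [88, 97]
enqueue(4): [88, 97, 4]
dequeue(): [97, 4]
enqueue(5): [97, 4, 5]
enqueue(13): [97, 4, 5, 13]
dequeue(): [4, 5, 13]
enqueue(19): [4, 5, 13, 19]
enqueue(95): [4, 5, 13, 19, 95]
enqueue(95): [4, 5, 13, 19, 95, 95]
enqueue(10): [4, 5, 13, 19, 95, 95, 10]
enqueue(65): [4, 5, 13, 19, 95, 95, 10, 65]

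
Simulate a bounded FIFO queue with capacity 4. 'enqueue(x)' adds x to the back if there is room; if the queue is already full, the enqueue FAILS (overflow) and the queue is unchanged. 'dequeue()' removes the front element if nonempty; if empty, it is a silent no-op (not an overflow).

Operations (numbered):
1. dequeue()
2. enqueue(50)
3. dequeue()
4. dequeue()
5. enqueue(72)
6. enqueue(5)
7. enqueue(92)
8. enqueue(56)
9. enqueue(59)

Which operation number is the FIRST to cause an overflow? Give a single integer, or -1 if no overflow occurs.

Answer: 9

Derivation:
1. dequeue(): empty, no-op, size=0
2. enqueue(50): size=1
3. dequeue(): size=0
4. dequeue(): empty, no-op, size=0
5. enqueue(72): size=1
6. enqueue(5): size=2
7. enqueue(92): size=3
8. enqueue(56): size=4
9. enqueue(59): size=4=cap → OVERFLOW (fail)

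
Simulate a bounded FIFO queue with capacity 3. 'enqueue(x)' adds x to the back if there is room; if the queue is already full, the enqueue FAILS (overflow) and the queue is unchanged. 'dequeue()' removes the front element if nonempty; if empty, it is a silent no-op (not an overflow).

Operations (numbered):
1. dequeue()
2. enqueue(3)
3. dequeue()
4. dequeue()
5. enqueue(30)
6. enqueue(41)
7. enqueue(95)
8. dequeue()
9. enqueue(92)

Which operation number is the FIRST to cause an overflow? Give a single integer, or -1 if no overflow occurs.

Answer: -1

Derivation:
1. dequeue(): empty, no-op, size=0
2. enqueue(3): size=1
3. dequeue(): size=0
4. dequeue(): empty, no-op, size=0
5. enqueue(30): size=1
6. enqueue(41): size=2
7. enqueue(95): size=3
8. dequeue(): size=2
9. enqueue(92): size=3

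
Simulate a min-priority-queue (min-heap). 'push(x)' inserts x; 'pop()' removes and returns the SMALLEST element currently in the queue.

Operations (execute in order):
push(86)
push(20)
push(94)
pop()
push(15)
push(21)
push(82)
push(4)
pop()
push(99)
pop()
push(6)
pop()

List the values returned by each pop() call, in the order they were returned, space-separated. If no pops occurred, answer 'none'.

Answer: 20 4 15 6

Derivation:
push(86): heap contents = [86]
push(20): heap contents = [20, 86]
push(94): heap contents = [20, 86, 94]
pop() → 20: heap contents = [86, 94]
push(15): heap contents = [15, 86, 94]
push(21): heap contents = [15, 21, 86, 94]
push(82): heap contents = [15, 21, 82, 86, 94]
push(4): heap contents = [4, 15, 21, 82, 86, 94]
pop() → 4: heap contents = [15, 21, 82, 86, 94]
push(99): heap contents = [15, 21, 82, 86, 94, 99]
pop() → 15: heap contents = [21, 82, 86, 94, 99]
push(6): heap contents = [6, 21, 82, 86, 94, 99]
pop() → 6: heap contents = [21, 82, 86, 94, 99]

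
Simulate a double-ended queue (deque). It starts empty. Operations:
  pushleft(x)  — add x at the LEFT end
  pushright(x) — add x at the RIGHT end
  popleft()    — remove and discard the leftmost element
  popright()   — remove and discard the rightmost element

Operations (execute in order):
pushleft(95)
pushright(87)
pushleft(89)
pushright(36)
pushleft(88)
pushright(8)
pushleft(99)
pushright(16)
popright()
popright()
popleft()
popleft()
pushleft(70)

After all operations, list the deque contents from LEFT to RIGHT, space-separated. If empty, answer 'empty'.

pushleft(95): [95]
pushright(87): [95, 87]
pushleft(89): [89, 95, 87]
pushright(36): [89, 95, 87, 36]
pushleft(88): [88, 89, 95, 87, 36]
pushright(8): [88, 89, 95, 87, 36, 8]
pushleft(99): [99, 88, 89, 95, 87, 36, 8]
pushright(16): [99, 88, 89, 95, 87, 36, 8, 16]
popright(): [99, 88, 89, 95, 87, 36, 8]
popright(): [99, 88, 89, 95, 87, 36]
popleft(): [88, 89, 95, 87, 36]
popleft(): [89, 95, 87, 36]
pushleft(70): [70, 89, 95, 87, 36]

Answer: 70 89 95 87 36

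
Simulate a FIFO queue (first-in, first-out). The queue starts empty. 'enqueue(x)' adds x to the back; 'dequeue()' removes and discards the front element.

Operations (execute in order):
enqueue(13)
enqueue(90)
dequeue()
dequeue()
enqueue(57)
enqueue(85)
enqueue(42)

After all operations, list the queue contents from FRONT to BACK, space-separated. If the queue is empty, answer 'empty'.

Answer: 57 85 42

Derivation:
enqueue(13): [13]
enqueue(90): [13, 90]
dequeue(): [90]
dequeue(): []
enqueue(57): [57]
enqueue(85): [57, 85]
enqueue(42): [57, 85, 42]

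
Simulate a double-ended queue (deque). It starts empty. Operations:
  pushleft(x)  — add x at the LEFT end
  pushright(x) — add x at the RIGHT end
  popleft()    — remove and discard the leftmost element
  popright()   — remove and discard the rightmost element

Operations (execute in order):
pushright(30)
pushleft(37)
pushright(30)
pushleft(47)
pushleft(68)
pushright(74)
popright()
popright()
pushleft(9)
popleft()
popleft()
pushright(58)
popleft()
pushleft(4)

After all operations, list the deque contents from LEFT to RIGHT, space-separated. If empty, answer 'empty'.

pushright(30): [30]
pushleft(37): [37, 30]
pushright(30): [37, 30, 30]
pushleft(47): [47, 37, 30, 30]
pushleft(68): [68, 47, 37, 30, 30]
pushright(74): [68, 47, 37, 30, 30, 74]
popright(): [68, 47, 37, 30, 30]
popright(): [68, 47, 37, 30]
pushleft(9): [9, 68, 47, 37, 30]
popleft(): [68, 47, 37, 30]
popleft(): [47, 37, 30]
pushright(58): [47, 37, 30, 58]
popleft(): [37, 30, 58]
pushleft(4): [4, 37, 30, 58]

Answer: 4 37 30 58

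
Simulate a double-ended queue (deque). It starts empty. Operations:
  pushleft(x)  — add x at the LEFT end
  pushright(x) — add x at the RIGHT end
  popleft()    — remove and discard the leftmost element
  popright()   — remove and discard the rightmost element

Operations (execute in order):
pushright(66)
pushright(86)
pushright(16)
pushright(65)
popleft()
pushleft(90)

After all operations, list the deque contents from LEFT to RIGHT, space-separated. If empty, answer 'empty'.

pushright(66): [66]
pushright(86): [66, 86]
pushright(16): [66, 86, 16]
pushright(65): [66, 86, 16, 65]
popleft(): [86, 16, 65]
pushleft(90): [90, 86, 16, 65]

Answer: 90 86 16 65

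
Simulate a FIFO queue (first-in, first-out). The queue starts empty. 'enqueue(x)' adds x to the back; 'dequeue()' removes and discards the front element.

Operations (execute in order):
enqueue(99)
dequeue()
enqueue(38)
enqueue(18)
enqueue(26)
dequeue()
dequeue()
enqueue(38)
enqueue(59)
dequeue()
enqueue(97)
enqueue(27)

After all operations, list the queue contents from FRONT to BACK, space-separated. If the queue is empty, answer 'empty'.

Answer: 38 59 97 27

Derivation:
enqueue(99): [99]
dequeue(): []
enqueue(38): [38]
enqueue(18): [38, 18]
enqueue(26): [38, 18, 26]
dequeue(): [18, 26]
dequeue(): [26]
enqueue(38): [26, 38]
enqueue(59): [26, 38, 59]
dequeue(): [38, 59]
enqueue(97): [38, 59, 97]
enqueue(27): [38, 59, 97, 27]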